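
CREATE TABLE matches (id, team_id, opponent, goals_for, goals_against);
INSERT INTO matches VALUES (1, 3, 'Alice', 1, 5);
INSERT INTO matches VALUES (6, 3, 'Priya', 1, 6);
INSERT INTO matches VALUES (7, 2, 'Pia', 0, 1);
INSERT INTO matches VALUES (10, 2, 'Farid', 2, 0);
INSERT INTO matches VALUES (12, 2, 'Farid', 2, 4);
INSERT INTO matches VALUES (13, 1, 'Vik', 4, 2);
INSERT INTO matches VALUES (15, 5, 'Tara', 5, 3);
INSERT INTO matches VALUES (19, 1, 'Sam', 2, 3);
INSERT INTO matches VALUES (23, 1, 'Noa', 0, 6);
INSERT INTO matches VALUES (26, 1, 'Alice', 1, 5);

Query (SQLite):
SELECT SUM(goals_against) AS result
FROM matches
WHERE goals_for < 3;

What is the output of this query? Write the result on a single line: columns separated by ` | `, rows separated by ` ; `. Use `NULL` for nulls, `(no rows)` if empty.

30

Rows where goals_for < 3 → goals_against values: [5, 6, 1, 0, 4, 3, 6, 5].
SUM of non-NULL values = 30.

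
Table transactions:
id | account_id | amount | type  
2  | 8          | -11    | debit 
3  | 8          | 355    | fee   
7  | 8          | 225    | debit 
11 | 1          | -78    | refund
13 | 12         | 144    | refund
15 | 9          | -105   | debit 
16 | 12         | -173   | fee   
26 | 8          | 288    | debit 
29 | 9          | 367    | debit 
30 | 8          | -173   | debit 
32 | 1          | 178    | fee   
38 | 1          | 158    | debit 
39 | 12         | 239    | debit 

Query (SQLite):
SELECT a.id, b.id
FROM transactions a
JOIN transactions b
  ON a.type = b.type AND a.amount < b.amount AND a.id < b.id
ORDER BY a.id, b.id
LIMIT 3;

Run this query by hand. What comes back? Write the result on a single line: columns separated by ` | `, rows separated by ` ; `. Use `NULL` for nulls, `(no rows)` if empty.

2 | 7 ; 2 | 26 ; 2 | 29

Pairs (a,b) with same type, a.amount < b.amount, a.id < b.id.
type groups: debit:{2,7,15,26,29,30,38,39} fee:{3,16,32} refund:{11,13}
Ordered by (a.id, b.id); first 3.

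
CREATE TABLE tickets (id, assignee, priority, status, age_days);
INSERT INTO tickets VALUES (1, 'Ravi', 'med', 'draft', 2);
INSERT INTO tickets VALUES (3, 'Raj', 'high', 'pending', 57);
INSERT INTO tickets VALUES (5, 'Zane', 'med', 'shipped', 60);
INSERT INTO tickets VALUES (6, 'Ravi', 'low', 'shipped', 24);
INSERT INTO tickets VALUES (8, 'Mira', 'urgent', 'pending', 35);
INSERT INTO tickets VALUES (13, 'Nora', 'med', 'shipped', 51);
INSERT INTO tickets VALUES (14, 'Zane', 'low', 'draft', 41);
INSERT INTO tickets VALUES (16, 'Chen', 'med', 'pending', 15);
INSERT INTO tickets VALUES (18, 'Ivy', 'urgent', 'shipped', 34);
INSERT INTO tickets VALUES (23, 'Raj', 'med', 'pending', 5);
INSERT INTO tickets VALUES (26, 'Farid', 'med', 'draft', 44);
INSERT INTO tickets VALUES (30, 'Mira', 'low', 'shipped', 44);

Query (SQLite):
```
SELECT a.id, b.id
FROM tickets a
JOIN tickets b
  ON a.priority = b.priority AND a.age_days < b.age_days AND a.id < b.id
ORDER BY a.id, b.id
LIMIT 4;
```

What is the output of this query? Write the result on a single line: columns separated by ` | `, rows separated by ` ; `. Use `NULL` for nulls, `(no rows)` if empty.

1 | 5 ; 1 | 13 ; 1 | 16 ; 1 | 23

Pairs (a,b) with same priority, a.age_days < b.age_days, a.id < b.id.
priority groups: high:{3} low:{6,14,30} med:{1,5,13,16,23,26} urgent:{8,18}
Ordered by (a.id, b.id); first 4.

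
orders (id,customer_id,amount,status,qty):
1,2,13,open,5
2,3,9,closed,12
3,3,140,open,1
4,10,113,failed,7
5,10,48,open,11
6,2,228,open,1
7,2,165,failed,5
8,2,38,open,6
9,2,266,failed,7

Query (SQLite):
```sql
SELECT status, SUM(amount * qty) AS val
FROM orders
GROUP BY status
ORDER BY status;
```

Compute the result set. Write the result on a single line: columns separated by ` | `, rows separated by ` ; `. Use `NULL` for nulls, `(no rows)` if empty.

closed | 108 ; failed | 3478 ; open | 1189

For each row compute amount * qty.
Group by status; take SUM of the expression per group.
  closed: ids {2} → SUM(amount * qty)=108
  failed: ids {4, 7, 9} → SUM(amount * qty)=3478
  open: ids {1, 3, 5, 6, 8} → SUM(amount * qty)=1189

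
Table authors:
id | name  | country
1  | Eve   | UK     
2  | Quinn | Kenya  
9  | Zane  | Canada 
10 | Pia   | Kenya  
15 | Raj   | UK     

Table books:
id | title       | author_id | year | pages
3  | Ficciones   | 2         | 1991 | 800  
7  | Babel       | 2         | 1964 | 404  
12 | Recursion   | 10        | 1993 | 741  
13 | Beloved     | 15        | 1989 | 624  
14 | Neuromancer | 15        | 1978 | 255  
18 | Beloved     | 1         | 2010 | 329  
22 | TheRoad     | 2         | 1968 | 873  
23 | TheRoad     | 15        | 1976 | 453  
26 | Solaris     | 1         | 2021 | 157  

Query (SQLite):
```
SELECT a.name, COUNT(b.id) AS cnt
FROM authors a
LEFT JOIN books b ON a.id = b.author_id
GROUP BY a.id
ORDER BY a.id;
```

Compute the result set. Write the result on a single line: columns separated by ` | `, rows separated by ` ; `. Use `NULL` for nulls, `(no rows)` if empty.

Eve | 2 ; Quinn | 3 ; Zane | 0 ; Pia | 1 ; Raj | 3

LEFT JOIN keeps every authors row; unmatched ones get NULL for books columns.
Group by authors.id and compute COUNT(b.id). COUNT(col) of an all-NULL group is 0.
  1: ids {18, 26} → COUNT(b.id)=2
  2: ids {3, 7, 22} → COUNT(b.id)=3
  9: ids {—} → COUNT(b.id)=0
  10: ids {12} → COUNT(b.id)=1
  15: ids {13, 14, 23} → COUNT(b.id)=3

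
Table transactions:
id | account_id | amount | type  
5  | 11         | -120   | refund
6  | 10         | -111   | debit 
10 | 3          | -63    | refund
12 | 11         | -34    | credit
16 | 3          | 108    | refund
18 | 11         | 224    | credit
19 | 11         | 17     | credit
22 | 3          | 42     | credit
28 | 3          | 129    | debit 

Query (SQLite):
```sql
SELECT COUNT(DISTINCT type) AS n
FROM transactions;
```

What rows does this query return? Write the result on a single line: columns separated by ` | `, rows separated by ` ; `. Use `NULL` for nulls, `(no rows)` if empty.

Count distinct non-NULL type values.

3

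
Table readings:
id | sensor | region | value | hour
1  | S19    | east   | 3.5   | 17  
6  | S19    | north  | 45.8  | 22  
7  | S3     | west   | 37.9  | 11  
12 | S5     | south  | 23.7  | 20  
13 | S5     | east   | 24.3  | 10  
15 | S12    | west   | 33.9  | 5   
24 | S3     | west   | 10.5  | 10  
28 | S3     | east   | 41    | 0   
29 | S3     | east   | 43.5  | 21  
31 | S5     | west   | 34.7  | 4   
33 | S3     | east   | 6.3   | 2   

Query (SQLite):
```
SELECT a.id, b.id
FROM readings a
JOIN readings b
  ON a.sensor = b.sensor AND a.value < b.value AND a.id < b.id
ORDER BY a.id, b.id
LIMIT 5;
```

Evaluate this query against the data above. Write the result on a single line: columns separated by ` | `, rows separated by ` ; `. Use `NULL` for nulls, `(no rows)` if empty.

Pairs (a,b) with same sensor, a.value < b.value, a.id < b.id.
sensor groups: S12:{15} S19:{1,6} S3:{7,24,28,29,33} S5:{12,13,31}
Ordered by (a.id, b.id); first 5.

1 | 6 ; 7 | 28 ; 7 | 29 ; 12 | 13 ; 12 | 31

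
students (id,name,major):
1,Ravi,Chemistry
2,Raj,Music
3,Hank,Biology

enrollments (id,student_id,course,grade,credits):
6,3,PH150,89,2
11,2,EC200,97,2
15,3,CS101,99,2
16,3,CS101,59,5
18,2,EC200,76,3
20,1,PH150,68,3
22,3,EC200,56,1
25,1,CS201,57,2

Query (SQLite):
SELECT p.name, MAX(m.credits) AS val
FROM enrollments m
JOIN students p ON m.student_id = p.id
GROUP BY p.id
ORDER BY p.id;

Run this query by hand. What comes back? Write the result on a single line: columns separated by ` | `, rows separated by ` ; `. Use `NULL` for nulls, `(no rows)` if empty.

Ravi | 3 ; Raj | 3 ; Hank | 5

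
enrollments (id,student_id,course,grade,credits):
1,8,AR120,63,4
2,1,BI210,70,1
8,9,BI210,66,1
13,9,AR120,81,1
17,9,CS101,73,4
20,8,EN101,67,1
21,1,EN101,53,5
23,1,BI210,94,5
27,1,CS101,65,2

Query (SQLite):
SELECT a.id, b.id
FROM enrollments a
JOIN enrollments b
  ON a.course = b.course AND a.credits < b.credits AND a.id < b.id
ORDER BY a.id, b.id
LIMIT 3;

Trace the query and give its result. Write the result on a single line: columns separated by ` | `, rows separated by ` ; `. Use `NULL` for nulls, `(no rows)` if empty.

2 | 23 ; 8 | 23 ; 20 | 21

Pairs (a,b) with same course, a.credits < b.credits, a.id < b.id.
course groups: AR120:{1,13} BI210:{2,8,23} CS101:{17,27} EN101:{20,21}
Ordered by (a.id, b.id); first 3.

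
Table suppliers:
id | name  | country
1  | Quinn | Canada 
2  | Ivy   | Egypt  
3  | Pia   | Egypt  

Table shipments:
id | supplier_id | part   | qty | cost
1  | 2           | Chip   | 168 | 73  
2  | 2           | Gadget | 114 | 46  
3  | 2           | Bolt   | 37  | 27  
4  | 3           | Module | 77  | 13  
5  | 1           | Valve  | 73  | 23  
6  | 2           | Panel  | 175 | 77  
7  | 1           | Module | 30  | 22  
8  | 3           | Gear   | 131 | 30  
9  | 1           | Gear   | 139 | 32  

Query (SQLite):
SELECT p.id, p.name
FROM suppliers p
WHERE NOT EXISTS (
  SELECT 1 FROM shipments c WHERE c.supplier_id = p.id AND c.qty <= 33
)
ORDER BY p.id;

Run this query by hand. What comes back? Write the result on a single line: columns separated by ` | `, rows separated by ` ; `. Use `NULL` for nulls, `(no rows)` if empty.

For each suppliers row, check whether any shipments with matching supplier_id has qty <= 33.
Keep rows where that is false.

2 | Ivy ; 3 | Pia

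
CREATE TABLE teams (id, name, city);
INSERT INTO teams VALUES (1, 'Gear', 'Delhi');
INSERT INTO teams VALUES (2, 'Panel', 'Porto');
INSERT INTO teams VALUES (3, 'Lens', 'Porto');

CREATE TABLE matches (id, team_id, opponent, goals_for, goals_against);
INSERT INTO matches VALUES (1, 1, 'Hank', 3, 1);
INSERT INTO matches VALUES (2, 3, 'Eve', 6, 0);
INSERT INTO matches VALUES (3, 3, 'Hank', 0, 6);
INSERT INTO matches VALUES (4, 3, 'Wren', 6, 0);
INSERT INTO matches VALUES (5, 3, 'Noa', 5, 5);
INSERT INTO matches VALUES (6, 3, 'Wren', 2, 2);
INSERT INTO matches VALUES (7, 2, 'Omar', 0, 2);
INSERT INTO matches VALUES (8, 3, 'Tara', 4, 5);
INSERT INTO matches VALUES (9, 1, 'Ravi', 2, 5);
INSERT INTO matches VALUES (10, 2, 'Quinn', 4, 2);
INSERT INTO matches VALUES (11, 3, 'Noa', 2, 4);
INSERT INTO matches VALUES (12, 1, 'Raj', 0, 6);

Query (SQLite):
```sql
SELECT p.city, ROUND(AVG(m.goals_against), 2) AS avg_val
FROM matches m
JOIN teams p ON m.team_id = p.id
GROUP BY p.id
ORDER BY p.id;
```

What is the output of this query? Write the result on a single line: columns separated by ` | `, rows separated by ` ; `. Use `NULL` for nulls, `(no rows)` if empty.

Join each matches row to its teams via team_id.
Group joined rows by teams.id; compute ROUND(AVG(m.goals_against), 2) per group.
  1: ids {1, 9, 12} → ROUND(AVG(m.goals_against), 2)=4
  2: ids {7, 10} → ROUND(AVG(m.goals_against), 2)=2
  3: ids {2, 3, 4, 5, 6, 8, 11} → ROUND(AVG(m.goals_against), 2)=3.14

Delhi | 4 ; Porto | 2 ; Porto | 3.14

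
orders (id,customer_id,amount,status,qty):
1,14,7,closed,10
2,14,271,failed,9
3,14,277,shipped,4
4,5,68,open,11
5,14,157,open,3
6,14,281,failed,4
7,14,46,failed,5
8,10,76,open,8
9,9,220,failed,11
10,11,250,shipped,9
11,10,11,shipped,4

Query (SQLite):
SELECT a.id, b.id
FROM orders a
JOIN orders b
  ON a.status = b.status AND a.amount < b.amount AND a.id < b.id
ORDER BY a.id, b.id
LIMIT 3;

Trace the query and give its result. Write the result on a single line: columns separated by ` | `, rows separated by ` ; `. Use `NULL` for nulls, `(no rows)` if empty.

2 | 6 ; 4 | 5 ; 4 | 8

Pairs (a,b) with same status, a.amount < b.amount, a.id < b.id.
status groups: closed:{1} failed:{2,6,7,9} open:{4,5,8} shipped:{3,10,11}
Ordered by (a.id, b.id); first 3.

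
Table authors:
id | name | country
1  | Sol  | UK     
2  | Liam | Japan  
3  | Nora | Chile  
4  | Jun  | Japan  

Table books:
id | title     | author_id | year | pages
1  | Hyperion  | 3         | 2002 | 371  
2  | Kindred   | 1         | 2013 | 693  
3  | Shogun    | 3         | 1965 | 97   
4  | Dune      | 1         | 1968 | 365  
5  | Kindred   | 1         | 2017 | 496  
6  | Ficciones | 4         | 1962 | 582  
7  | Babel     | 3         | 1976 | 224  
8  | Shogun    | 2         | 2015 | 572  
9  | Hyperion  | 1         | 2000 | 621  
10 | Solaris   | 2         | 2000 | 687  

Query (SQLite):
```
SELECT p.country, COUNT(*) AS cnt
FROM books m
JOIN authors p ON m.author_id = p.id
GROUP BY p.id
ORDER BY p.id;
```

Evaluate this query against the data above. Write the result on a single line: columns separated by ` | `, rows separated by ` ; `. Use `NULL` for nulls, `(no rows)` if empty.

UK | 4 ; Japan | 2 ; Chile | 3 ; Japan | 1

Join each books row to its authors via author_id.
Group joined rows by authors.id; compute COUNT(*) per group.
  1: ids {2, 4, 5, 9} → COUNT(*)=4
  2: ids {8, 10} → COUNT(*)=2
  3: ids {1, 3, 7} → COUNT(*)=3
  4: ids {6} → COUNT(*)=1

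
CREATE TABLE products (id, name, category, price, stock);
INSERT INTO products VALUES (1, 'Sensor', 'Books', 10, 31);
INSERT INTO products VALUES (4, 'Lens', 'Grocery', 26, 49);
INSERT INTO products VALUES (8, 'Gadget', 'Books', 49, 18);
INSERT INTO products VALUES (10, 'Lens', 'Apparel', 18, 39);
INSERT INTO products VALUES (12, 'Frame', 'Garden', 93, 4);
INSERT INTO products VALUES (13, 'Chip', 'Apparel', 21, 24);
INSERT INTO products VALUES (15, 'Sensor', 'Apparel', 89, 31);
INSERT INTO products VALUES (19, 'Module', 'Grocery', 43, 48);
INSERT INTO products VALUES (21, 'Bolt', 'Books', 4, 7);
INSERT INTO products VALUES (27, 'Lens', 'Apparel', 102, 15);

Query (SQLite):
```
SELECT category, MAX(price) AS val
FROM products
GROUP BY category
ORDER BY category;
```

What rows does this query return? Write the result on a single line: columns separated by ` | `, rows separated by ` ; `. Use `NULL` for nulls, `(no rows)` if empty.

Partition products by category; compute MAX(price) within each group.
  Apparel: ids {10, 13, 15, 27} → MAX(price)=102
  Books: ids {1, 8, 21} → MAX(price)=49
  Garden: ids {12} → MAX(price)=93
  Grocery: ids {4, 19} → MAX(price)=43

Apparel | 102 ; Books | 49 ; Garden | 93 ; Grocery | 43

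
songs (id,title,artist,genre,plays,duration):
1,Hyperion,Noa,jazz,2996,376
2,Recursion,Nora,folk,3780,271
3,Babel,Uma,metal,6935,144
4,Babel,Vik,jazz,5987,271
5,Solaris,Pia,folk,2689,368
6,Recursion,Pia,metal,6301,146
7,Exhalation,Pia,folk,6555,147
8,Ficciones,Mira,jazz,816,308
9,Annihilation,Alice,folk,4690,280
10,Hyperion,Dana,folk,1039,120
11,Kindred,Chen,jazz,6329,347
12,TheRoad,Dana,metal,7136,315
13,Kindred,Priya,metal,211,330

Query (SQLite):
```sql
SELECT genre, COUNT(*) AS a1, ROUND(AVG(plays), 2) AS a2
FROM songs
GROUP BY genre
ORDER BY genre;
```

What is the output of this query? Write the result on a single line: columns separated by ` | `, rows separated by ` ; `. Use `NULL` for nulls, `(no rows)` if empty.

folk | 5 | 3750.6 ; jazz | 4 | 4032 ; metal | 4 | 5145.75

Group songs by genre.
Per group compute: COUNT(*), ROUND(AVG(plays), 2).
  folk: ids {2, 5, 7, 9, 10} → COUNT(*)=5, ROUND(AVG(plays), 2)=3750.6
  jazz: ids {1, 4, 8, 11} → COUNT(*)=4, ROUND(AVG(plays), 2)=4032
  metal: ids {3, 6, 12, 13} → COUNT(*)=4, ROUND(AVG(plays), 2)=5145.75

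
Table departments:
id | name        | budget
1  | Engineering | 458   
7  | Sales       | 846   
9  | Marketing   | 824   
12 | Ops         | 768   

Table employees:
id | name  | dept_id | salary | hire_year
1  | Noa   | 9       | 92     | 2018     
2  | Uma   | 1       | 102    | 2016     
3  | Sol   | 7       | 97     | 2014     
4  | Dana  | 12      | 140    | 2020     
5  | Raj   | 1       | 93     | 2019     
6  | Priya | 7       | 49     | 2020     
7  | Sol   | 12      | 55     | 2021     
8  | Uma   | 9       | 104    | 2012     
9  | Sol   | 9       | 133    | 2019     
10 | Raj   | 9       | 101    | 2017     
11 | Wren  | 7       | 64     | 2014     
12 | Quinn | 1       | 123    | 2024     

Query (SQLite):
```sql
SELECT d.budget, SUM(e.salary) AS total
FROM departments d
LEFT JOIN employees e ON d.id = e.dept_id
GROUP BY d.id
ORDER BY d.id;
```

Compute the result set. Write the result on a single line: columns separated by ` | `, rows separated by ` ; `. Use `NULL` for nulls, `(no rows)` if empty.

LEFT JOIN keeps every departments row; unmatched ones get NULL for employees columns.
Group by departments.id and compute SUM(e.salary). SUM over an all-NULL group is NULL.
  1: ids {2, 5, 12} → SUM(e.salary)=318
  7: ids {3, 6, 11} → SUM(e.salary)=210
  9: ids {1, 8, 9, 10} → SUM(e.salary)=430
  12: ids {4, 7} → SUM(e.salary)=195

458 | 318 ; 846 | 210 ; 824 | 430 ; 768 | 195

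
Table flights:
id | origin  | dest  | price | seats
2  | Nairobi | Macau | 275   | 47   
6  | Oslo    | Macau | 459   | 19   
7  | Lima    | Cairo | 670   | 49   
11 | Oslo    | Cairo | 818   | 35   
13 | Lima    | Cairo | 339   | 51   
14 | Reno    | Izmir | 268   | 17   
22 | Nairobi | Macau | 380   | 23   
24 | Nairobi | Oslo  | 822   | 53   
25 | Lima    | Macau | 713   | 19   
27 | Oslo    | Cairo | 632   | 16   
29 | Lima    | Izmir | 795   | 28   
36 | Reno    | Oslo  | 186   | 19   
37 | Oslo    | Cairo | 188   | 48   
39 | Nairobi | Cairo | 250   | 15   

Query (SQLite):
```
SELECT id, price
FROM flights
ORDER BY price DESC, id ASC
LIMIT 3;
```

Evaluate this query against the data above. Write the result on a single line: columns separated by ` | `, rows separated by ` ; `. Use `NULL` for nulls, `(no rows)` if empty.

24 | 822 ; 11 | 818 ; 29 | 795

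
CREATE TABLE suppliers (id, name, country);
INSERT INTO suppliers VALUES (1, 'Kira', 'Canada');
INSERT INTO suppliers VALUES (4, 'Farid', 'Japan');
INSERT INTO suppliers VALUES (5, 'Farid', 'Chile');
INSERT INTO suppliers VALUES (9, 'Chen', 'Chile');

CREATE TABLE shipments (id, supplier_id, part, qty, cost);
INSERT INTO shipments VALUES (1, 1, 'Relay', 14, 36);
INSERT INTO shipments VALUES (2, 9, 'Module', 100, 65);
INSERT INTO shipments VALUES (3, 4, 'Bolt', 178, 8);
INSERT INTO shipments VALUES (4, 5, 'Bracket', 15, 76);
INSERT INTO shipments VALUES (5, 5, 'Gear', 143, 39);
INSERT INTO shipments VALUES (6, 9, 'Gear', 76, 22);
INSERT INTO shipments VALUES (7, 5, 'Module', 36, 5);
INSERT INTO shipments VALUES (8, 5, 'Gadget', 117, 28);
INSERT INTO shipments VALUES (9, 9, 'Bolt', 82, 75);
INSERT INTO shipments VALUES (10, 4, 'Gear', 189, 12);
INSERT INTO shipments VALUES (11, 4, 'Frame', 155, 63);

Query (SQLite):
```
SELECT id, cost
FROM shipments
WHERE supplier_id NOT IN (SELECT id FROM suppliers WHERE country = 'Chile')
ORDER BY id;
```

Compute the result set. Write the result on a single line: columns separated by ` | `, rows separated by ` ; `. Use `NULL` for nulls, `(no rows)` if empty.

1 | 36 ; 3 | 8 ; 10 | 12 ; 11 | 63

Inner query: suppliers.id where country = 'Chile'.
Outer: keep shipments rows whose supplier_id is not in that set.
Inner query → {5, 9}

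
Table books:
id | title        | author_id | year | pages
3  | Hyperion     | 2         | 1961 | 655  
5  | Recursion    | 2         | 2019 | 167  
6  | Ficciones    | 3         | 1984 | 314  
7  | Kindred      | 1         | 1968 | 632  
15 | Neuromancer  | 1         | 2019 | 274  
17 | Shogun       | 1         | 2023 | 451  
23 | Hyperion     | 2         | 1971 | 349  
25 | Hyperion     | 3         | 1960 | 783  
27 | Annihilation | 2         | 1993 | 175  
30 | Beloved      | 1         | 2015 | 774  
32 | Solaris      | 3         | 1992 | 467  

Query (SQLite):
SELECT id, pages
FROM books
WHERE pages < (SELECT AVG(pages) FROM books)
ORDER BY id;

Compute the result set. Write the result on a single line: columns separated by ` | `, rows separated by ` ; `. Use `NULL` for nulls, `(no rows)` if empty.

Scalar subquery: AVG(pages) over all books rows = 458.272727 (≈; comparison uses full precision).
Keep rows where pages < that value.

5 | 167 ; 6 | 314 ; 15 | 274 ; 17 | 451 ; 23 | 349 ; 27 | 175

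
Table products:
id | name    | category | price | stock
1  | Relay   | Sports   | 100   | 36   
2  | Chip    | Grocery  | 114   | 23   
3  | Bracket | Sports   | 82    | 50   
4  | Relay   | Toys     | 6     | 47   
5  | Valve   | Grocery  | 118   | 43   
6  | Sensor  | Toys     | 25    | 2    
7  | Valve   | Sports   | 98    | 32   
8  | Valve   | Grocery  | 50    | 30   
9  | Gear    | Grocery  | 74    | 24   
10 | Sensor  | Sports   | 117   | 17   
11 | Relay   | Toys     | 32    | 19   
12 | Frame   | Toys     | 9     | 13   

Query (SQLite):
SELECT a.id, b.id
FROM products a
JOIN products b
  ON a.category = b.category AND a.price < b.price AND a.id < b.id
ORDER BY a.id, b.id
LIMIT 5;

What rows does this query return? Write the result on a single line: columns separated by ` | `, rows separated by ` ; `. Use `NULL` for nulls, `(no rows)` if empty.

Pairs (a,b) with same category, a.price < b.price, a.id < b.id.
category groups: Grocery:{2,5,8,9} Sports:{1,3,7,10} Toys:{4,6,11,12}
Ordered by (a.id, b.id); first 5.

1 | 10 ; 2 | 5 ; 3 | 7 ; 3 | 10 ; 4 | 6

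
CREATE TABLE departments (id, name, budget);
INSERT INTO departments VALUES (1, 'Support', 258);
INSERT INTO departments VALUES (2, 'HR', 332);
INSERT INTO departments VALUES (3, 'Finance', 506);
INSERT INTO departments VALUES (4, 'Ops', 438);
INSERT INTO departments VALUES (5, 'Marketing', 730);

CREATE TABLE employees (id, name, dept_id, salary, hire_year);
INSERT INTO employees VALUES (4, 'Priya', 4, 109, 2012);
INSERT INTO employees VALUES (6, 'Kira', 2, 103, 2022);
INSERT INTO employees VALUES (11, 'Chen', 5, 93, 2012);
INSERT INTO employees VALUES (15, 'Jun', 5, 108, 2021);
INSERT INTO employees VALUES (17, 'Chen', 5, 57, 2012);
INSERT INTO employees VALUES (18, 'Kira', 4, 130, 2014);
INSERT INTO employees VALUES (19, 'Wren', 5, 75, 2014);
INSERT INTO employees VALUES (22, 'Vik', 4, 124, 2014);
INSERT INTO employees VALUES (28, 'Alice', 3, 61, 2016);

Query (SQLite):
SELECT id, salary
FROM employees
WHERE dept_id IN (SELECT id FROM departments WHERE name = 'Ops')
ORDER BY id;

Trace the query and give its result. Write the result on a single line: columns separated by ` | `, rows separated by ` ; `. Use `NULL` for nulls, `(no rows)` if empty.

4 | 109 ; 18 | 130 ; 22 | 124

Inner query: departments.id where name = 'Ops'.
Outer: keep employees rows whose dept_id is in that set.
Inner query → {4}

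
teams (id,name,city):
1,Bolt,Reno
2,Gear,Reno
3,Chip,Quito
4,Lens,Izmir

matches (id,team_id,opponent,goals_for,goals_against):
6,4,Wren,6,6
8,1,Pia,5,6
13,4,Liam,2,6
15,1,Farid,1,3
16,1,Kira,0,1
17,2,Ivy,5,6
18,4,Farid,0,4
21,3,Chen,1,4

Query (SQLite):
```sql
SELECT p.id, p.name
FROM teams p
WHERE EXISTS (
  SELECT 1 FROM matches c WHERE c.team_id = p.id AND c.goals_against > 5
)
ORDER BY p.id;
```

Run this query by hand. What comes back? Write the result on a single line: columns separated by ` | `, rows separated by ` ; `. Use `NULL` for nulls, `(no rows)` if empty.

For each teams row, check whether any matches with matching team_id has goals_against > 5.
Keep rows where that is true.

1 | Bolt ; 2 | Gear ; 4 | Lens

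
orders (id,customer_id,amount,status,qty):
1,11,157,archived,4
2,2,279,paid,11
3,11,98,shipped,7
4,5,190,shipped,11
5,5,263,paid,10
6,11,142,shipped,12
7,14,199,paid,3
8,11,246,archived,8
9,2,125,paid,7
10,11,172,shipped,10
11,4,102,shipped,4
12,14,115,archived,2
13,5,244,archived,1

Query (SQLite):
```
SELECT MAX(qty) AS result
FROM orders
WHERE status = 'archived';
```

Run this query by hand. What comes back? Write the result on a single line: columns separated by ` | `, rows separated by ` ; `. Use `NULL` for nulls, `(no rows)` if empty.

8

Rows where status='archived' → qty values: [4, 8, 2, 1].
MAX of non-NULL values = 8.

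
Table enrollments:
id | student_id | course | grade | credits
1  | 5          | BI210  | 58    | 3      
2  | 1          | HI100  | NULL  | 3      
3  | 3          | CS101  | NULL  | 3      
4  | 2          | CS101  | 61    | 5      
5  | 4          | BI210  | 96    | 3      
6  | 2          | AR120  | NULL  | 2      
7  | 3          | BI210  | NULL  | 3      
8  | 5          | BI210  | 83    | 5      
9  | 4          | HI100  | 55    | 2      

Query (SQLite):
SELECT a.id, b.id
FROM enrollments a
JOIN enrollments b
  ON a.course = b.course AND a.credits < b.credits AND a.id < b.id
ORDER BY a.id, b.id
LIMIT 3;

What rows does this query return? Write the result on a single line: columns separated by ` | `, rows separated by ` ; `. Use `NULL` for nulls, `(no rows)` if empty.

1 | 8 ; 3 | 4 ; 5 | 8

Pairs (a,b) with same course, a.credits < b.credits, a.id < b.id.
course groups: AR120:{6} BI210:{1,5,7,8} CS101:{3,4} HI100:{2,9}
Ordered by (a.id, b.id); first 3.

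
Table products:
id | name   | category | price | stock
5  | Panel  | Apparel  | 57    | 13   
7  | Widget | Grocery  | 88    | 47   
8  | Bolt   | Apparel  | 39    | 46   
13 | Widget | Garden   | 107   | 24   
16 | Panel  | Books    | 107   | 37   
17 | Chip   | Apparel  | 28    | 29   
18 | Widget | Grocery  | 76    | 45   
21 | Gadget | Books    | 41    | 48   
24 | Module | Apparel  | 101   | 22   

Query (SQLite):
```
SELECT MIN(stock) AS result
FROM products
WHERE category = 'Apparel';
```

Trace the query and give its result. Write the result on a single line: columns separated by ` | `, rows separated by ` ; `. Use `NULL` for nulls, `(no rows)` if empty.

Rows where category='Apparel' → stock values: [13, 46, 29, 22].
MIN of non-NULL values = 13.

13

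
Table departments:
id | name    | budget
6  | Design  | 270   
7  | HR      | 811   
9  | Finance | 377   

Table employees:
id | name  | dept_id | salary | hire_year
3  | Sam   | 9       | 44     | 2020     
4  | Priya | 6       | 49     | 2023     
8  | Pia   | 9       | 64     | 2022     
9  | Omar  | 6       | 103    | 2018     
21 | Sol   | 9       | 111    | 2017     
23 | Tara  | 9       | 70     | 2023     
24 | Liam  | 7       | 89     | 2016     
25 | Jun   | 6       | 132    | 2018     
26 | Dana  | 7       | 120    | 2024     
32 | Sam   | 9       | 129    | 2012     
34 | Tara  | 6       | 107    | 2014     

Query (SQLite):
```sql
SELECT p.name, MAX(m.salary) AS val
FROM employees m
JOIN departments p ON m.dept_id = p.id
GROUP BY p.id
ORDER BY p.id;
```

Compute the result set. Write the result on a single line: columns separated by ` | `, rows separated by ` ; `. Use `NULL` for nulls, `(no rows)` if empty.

Design | 132 ; HR | 120 ; Finance | 129

Join each employees row to its departments via dept_id.
Group joined rows by departments.id; compute MAX(m.salary) per group.
  6: ids {4, 9, 25, 34} → MAX(m.salary)=132
  7: ids {24, 26} → MAX(m.salary)=120
  9: ids {3, 8, 21, 23, 32} → MAX(m.salary)=129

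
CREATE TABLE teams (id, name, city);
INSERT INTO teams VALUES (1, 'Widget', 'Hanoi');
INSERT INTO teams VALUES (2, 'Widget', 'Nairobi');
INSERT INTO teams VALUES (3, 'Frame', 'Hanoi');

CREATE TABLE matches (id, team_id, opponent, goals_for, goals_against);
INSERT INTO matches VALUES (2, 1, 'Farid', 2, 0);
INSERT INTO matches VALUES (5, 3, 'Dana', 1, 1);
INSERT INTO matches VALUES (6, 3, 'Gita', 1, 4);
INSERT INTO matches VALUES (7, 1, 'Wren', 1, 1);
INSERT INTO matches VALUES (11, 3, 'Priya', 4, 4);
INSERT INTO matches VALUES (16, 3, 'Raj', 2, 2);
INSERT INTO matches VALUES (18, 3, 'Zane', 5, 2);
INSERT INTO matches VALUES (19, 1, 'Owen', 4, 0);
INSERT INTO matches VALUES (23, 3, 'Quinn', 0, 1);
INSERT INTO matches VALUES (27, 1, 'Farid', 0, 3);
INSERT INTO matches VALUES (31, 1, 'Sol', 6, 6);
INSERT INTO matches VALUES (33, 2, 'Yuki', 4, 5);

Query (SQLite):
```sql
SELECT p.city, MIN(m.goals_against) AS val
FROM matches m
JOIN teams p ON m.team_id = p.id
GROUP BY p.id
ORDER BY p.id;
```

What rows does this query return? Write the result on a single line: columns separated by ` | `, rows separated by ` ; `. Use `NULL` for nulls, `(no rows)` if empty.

Hanoi | 0 ; Nairobi | 5 ; Hanoi | 1

Join each matches row to its teams via team_id.
Group joined rows by teams.id; compute MIN(m.goals_against) per group.
  1: ids {2, 7, 19, 27, 31} → MIN(m.goals_against)=0
  2: ids {33} → MIN(m.goals_against)=5
  3: ids {5, 6, 11, 16, 18, 23} → MIN(m.goals_against)=1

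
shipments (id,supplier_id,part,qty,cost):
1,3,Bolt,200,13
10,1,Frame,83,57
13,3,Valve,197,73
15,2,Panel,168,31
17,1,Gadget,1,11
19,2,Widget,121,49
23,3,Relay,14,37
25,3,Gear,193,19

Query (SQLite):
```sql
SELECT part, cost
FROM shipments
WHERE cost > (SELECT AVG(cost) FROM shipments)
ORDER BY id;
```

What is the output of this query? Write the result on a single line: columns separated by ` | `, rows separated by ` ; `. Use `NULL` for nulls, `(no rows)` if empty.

Scalar subquery: AVG(cost) over all shipments rows = 36.25.
Keep rows where cost > that value.

Frame | 57 ; Valve | 73 ; Widget | 49 ; Relay | 37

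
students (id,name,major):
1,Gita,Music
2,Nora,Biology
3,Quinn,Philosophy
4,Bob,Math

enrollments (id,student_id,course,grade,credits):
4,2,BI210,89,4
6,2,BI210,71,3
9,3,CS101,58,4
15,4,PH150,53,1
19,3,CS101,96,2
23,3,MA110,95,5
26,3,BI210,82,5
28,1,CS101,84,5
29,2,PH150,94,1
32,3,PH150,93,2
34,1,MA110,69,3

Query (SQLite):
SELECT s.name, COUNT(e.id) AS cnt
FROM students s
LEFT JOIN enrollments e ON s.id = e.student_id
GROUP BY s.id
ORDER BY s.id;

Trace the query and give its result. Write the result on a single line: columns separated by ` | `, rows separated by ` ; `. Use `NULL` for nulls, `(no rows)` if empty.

LEFT JOIN keeps every students row; unmatched ones get NULL for enrollments columns.
Group by students.id and compute COUNT(e.id). COUNT(col) of an all-NULL group is 0.
  1: ids {28, 34} → COUNT(e.id)=2
  2: ids {4, 6, 29} → COUNT(e.id)=3
  3: ids {9, 19, 23, 26, 32} → COUNT(e.id)=5
  4: ids {15} → COUNT(e.id)=1

Gita | 2 ; Nora | 3 ; Quinn | 5 ; Bob | 1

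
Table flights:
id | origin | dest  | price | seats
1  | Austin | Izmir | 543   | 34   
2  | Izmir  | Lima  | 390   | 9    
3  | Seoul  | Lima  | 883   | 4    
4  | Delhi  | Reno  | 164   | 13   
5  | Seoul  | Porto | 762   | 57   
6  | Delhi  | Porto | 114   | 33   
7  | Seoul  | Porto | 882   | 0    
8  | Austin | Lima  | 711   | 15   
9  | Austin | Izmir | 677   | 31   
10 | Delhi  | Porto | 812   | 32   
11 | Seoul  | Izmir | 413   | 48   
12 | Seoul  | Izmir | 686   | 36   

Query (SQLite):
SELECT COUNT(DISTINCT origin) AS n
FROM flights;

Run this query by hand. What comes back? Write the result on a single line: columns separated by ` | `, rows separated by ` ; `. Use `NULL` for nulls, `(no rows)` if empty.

Count distinct non-NULL origin values.

4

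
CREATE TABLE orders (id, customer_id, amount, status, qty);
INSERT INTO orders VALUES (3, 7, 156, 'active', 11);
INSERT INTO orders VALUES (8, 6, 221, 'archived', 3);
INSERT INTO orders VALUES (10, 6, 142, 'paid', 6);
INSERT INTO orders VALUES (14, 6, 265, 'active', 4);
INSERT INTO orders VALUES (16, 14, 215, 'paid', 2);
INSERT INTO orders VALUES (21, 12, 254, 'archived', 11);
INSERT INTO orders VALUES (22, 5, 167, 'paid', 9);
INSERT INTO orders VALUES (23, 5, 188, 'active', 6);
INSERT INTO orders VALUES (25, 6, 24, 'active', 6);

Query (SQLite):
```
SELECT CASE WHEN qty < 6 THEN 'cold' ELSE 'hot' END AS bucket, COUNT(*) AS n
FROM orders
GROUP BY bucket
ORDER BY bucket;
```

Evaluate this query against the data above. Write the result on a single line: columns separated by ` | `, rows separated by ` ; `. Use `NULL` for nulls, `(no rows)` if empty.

cold | 3 ; hot | 6

Bucket rows by qty < 6 → 'cold' else 'hot'; count each bucket.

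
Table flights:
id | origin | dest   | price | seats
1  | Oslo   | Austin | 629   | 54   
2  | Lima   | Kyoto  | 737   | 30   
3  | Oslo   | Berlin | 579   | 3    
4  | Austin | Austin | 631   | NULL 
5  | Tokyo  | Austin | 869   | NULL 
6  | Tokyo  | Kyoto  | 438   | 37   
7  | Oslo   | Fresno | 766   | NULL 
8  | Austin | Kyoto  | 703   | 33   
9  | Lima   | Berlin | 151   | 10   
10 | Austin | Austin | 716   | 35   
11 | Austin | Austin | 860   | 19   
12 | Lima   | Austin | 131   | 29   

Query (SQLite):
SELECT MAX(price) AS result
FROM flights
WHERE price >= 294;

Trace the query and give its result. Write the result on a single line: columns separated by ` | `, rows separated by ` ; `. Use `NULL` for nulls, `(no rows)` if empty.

Rows where price >= 294 → price values: [629, 737, 579, 631, 869, 438, 766, 703, 716, 860].
MAX of non-NULL values = 869.

869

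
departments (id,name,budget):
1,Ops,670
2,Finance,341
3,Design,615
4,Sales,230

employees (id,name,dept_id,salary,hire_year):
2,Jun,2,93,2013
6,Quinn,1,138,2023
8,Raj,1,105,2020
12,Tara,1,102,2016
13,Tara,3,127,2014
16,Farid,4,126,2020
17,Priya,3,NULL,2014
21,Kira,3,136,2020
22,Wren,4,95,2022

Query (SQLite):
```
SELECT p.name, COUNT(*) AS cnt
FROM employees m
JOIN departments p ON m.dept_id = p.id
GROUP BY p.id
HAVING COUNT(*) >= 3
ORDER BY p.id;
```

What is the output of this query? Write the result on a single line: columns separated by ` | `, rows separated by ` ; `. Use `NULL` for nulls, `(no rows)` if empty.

Ops | 3 ; Design | 3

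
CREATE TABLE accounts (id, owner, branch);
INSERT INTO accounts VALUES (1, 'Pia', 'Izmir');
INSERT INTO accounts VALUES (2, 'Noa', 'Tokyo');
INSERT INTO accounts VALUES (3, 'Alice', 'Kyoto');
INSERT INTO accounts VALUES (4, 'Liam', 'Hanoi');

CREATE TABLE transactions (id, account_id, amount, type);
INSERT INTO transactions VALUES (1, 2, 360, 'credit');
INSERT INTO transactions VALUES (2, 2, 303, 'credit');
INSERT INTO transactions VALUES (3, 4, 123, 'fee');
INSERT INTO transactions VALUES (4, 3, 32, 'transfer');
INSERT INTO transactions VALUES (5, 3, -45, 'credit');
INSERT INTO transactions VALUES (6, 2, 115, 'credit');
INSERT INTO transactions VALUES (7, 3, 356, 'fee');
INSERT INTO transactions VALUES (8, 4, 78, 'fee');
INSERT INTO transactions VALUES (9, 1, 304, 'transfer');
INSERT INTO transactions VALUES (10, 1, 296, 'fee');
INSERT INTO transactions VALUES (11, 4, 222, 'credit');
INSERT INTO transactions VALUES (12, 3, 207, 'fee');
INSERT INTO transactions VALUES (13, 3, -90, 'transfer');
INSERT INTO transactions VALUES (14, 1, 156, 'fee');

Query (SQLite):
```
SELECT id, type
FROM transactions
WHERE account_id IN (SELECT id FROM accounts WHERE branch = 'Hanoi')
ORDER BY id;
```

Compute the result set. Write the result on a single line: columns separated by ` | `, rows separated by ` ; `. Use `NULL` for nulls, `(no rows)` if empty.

3 | fee ; 8 | fee ; 11 | credit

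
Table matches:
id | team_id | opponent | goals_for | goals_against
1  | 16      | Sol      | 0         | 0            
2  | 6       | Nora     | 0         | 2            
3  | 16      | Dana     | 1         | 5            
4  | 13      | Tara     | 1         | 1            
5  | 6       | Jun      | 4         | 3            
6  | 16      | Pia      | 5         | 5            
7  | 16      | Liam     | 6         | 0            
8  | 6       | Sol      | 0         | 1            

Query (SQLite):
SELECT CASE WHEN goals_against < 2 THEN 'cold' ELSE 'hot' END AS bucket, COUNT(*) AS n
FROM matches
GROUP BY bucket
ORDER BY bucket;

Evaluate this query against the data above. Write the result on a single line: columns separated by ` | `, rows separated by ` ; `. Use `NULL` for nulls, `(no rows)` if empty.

cold | 4 ; hot | 4

Bucket rows by goals_against < 2 → 'cold' else 'hot'; count each bucket.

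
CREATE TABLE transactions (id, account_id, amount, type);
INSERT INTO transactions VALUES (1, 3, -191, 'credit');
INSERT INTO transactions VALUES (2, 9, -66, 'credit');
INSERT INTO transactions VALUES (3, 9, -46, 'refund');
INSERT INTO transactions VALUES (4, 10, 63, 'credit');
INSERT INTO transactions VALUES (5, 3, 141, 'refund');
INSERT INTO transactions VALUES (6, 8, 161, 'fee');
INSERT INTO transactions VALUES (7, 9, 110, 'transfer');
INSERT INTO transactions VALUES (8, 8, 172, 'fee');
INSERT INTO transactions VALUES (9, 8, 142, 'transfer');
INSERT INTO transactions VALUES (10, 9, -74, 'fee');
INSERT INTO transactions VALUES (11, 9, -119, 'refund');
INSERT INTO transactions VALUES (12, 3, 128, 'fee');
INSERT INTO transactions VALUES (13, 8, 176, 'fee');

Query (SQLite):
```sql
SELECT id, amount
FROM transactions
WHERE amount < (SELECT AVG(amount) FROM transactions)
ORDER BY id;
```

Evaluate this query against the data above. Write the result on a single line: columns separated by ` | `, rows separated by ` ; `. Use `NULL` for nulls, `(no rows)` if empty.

Scalar subquery: AVG(amount) over all transactions rows = 45.923077 (≈; comparison uses full precision).
Keep rows where amount < that value.

1 | -191 ; 2 | -66 ; 3 | -46 ; 10 | -74 ; 11 | -119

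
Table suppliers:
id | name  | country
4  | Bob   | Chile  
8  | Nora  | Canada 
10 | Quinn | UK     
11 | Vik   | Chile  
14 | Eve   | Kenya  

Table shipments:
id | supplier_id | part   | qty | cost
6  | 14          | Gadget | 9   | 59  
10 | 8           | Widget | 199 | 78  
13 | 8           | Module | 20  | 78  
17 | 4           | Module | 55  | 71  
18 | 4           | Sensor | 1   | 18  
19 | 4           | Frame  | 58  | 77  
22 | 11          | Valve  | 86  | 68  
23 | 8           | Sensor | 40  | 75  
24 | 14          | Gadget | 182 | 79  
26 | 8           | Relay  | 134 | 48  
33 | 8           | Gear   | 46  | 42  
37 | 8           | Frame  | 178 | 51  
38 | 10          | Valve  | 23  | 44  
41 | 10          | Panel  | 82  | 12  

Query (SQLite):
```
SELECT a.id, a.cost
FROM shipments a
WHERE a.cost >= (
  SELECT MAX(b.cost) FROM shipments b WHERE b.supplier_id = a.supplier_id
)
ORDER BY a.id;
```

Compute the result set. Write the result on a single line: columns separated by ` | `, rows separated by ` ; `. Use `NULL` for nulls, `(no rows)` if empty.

10 | 78 ; 13 | 78 ; 19 | 77 ; 22 | 68 ; 24 | 79 ; 38 | 44

For each shipments row a, compute MAX(cost) over rows sharing a.supplier_id.
Keep row a if a.cost >= that per-group MAX.
  supplier_id=4: MAX(cost) = 77
  supplier_id=8: MAX(cost) = 78
  supplier_id=10: MAX(cost) = 44
  supplier_id=11: MAX(cost) = 68
  supplier_id=14: MAX(cost) = 79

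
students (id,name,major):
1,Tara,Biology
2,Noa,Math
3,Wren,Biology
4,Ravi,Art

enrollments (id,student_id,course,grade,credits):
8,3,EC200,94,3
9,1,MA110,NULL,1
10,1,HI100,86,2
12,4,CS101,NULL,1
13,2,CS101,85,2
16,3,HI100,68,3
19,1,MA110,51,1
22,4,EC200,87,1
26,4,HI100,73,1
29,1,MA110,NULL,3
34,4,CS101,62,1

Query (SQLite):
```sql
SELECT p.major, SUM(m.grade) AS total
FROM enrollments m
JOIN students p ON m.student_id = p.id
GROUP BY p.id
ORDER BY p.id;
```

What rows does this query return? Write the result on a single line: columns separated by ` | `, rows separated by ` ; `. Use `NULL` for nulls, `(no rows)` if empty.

Join each enrollments row to its students via student_id.
Group joined rows by students.id; compute SUM(m.grade) per group.
  1: ids {9, 10, 19, 29} → SUM(m.grade)=137
  2: ids {13} → SUM(m.grade)=85
  3: ids {8, 16} → SUM(m.grade)=162
  4: ids {12, 22, 26, 34} → SUM(m.grade)=222

Biology | 137 ; Math | 85 ; Biology | 162 ; Art | 222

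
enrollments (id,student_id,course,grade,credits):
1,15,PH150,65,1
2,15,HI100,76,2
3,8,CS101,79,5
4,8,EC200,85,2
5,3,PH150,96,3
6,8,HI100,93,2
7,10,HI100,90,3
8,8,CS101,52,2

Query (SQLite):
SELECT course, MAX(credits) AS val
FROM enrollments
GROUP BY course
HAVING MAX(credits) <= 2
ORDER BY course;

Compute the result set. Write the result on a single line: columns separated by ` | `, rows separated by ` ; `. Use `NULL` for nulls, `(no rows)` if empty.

EC200 | 2

Partition enrollments by course; compute MAX(credits) within each group.
HAVING: keep groups where MAX(credits) <= 2.
  CS101: ids {3, 8} → MAX(credits)=5
  EC200: ids {4} → MAX(credits)=2
  HI100: ids {2, 6, 7} → MAX(credits)=3
  PH150: ids {1, 5} → MAX(credits)=3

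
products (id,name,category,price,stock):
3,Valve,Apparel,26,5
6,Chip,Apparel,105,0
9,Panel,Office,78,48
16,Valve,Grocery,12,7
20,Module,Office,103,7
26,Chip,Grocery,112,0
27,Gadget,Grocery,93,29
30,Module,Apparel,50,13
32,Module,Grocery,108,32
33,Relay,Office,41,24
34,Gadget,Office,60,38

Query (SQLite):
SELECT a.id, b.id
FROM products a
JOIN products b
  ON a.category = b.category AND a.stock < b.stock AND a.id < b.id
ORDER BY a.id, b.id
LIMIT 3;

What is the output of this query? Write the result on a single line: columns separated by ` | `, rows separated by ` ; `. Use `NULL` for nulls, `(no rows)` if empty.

3 | 30 ; 6 | 30 ; 16 | 27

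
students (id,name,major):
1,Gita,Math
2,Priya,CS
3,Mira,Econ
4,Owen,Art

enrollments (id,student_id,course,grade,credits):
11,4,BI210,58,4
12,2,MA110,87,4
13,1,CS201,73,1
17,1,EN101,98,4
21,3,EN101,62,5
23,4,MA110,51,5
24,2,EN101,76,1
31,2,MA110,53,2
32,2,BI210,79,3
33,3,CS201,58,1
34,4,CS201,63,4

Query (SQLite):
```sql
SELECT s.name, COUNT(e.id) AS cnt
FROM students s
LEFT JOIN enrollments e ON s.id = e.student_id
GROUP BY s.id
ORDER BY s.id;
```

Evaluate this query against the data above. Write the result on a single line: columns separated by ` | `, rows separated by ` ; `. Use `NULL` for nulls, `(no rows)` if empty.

Gita | 2 ; Priya | 4 ; Mira | 2 ; Owen | 3

LEFT JOIN keeps every students row; unmatched ones get NULL for enrollments columns.
Group by students.id and compute COUNT(e.id). COUNT(col) of an all-NULL group is 0.
  1: ids {13, 17} → COUNT(e.id)=2
  2: ids {12, 24, 31, 32} → COUNT(e.id)=4
  3: ids {21, 33} → COUNT(e.id)=2
  4: ids {11, 23, 34} → COUNT(e.id)=3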